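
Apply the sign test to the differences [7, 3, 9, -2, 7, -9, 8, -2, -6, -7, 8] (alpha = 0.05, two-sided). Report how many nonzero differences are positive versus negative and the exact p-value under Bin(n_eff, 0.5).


Step 1: Discard zero differences. Original n = 11; n_eff = number of nonzero differences = 11.
Nonzero differences (with sign): +7, +3, +9, -2, +7, -9, +8, -2, -6, -7, +8
Step 2: Count signs: positive = 6, negative = 5.
Step 3: Under H0: P(positive) = 0.5, so the number of positives S ~ Bin(11, 0.5).
Step 4: Two-sided exact p-value = sum of Bin(11,0.5) probabilities at or below the observed probability = 1.000000.
Step 5: alpha = 0.05. fail to reject H0.

n_eff = 11, pos = 6, neg = 5, p = 1.000000, fail to reject H0.


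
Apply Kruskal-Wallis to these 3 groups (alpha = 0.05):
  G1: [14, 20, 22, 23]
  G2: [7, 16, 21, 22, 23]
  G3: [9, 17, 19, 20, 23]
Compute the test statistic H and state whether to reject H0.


Step 1: Combine all N = 14 observations and assign midranks.
sorted (value, group, rank): (7,G2,1), (9,G3,2), (14,G1,3), (16,G2,4), (17,G3,5), (19,G3,6), (20,G1,7.5), (20,G3,7.5), (21,G2,9), (22,G1,10.5), (22,G2,10.5), (23,G1,13), (23,G2,13), (23,G3,13)
Step 2: Sum ranks within each group.
R_1 = 34 (n_1 = 4)
R_2 = 37.5 (n_2 = 5)
R_3 = 33.5 (n_3 = 5)
Step 3: H = 12/(N(N+1)) * sum(R_i^2/n_i) - 3(N+1)
     = 12/(14*15) * (34^2/4 + 37.5^2/5 + 33.5^2/5) - 3*15
     = 0.057143 * 794.7 - 45
     = 0.411429.
Step 4: Ties present; correction factor C = 1 - 36/(14^3 - 14) = 0.986813. Corrected H = 0.411429 / 0.986813 = 0.416927.
Step 5: Under H0, H ~ chi^2(2); p-value = 0.811831.
Step 6: alpha = 0.05. fail to reject H0.

H = 0.4169, df = 2, p = 0.811831, fail to reject H0.


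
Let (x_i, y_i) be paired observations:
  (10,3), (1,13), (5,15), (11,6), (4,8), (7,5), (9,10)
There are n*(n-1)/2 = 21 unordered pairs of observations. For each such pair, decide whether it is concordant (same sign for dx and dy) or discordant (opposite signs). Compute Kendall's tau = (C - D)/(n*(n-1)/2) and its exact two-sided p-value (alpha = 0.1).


Step 1: Enumerate the 21 unordered pairs (i,j) with i<j and classify each by sign(x_j-x_i) * sign(y_j-y_i).
  (1,2):dx=-9,dy=+10->D; (1,3):dx=-5,dy=+12->D; (1,4):dx=+1,dy=+3->C; (1,5):dx=-6,dy=+5->D
  (1,6):dx=-3,dy=+2->D; (1,7):dx=-1,dy=+7->D; (2,3):dx=+4,dy=+2->C; (2,4):dx=+10,dy=-7->D
  (2,5):dx=+3,dy=-5->D; (2,6):dx=+6,dy=-8->D; (2,7):dx=+8,dy=-3->D; (3,4):dx=+6,dy=-9->D
  (3,5):dx=-1,dy=-7->C; (3,6):dx=+2,dy=-10->D; (3,7):dx=+4,dy=-5->D; (4,5):dx=-7,dy=+2->D
  (4,6):dx=-4,dy=-1->C; (4,7):dx=-2,dy=+4->D; (5,6):dx=+3,dy=-3->D; (5,7):dx=+5,dy=+2->C
  (6,7):dx=+2,dy=+5->C
Step 2: C = 6, D = 15, total pairs = 21.
Step 3: tau = (C - D)/(n(n-1)/2) = (6 - 15)/21 = -0.428571.
Step 4: Exact two-sided p-value (enumerate n! = 5040 permutations of y under H0): p = 0.238889.
Step 5: alpha = 0.1. fail to reject H0.

tau_b = -0.4286 (C=6, D=15), p = 0.238889, fail to reject H0.


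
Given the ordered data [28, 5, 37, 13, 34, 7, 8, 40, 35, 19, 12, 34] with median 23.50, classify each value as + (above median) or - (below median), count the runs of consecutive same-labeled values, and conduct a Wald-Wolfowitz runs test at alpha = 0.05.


Step 1: Compute median = 23.50; label A = above, B = below.
Labels in order: ABABABBAABBA  (n_A = 6, n_B = 6)
Step 2: Count runs R = 9.
Step 3: Under H0 (random ordering), E[R] = 2*n_A*n_B/(n_A+n_B) + 1 = 2*6*6/12 + 1 = 7.0000.
        Var[R] = 2*n_A*n_B*(2*n_A*n_B - n_A - n_B) / ((n_A+n_B)^2 * (n_A+n_B-1)) = 4320/1584 = 2.7273.
        SD[R] = 1.6514.
Step 4: Continuity-corrected z = (R - 0.5 - E[R]) / SD[R] = (9 - 0.5 - 7.0000) / 1.6514 = 0.9083.
Step 5: Two-sided p-value via normal approximation = 2*(1 - Phi(|z|)) = 0.363722.
Step 6: alpha = 0.05. fail to reject H0.

R = 9, z = 0.9083, p = 0.363722, fail to reject H0.


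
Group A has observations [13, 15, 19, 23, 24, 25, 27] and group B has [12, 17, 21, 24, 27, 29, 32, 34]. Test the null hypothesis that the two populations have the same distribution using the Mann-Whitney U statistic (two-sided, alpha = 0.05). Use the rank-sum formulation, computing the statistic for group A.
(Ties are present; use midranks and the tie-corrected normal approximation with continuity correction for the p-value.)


Step 1: Combine and sort all 15 observations; assign midranks.
sorted (value, group): (12,Y), (13,X), (15,X), (17,Y), (19,X), (21,Y), (23,X), (24,X), (24,Y), (25,X), (27,X), (27,Y), (29,Y), (32,Y), (34,Y)
ranks: 12->1, 13->2, 15->3, 17->4, 19->5, 21->6, 23->7, 24->8.5, 24->8.5, 25->10, 27->11.5, 27->11.5, 29->13, 32->14, 34->15
Step 2: Rank sum for X: R1 = 2 + 3 + 5 + 7 + 8.5 + 10 + 11.5 = 47.
Step 3: U_X = R1 - n1(n1+1)/2 = 47 - 7*8/2 = 47 - 28 = 19.
       U_Y = n1*n2 - U_X = 56 - 19 = 37.
Step 4: Ties are present, so use the tie-corrected normal approximation (with continuity correction) for the p-value.
Step 5: p-value = 0.324405; compare to alpha = 0.05. fail to reject H0.

U_X = 19, p = 0.324405, fail to reject H0 at alpha = 0.05.


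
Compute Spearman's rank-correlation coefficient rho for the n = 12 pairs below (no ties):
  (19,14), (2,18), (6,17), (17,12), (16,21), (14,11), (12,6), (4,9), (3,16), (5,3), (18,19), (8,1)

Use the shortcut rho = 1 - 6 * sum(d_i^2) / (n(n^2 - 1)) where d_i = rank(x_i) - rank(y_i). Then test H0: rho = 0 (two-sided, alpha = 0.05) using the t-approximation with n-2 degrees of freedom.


Step 1: Rank x and y separately (midranks; no ties here).
rank(x): 19->12, 2->1, 6->5, 17->10, 16->9, 14->8, 12->7, 4->3, 3->2, 5->4, 18->11, 8->6
rank(y): 14->7, 18->10, 17->9, 12->6, 21->12, 11->5, 6->3, 9->4, 16->8, 3->2, 19->11, 1->1
Step 2: d_i = R_x(i) - R_y(i); compute d_i^2.
  (12-7)^2=25, (1-10)^2=81, (5-9)^2=16, (10-6)^2=16, (9-12)^2=9, (8-5)^2=9, (7-3)^2=16, (3-4)^2=1, (2-8)^2=36, (4-2)^2=4, (11-11)^2=0, (6-1)^2=25
sum(d^2) = 238.
Step 3: rho = 1 - 6*238 / (12*(12^2 - 1)) = 1 - 1428/1716 = 0.167832.
Step 4: Under H0, t = rho * sqrt((n-2)/(1-rho^2)) = 0.5384 ~ t(10).
Step 5: Two-sided p-value from the t-distribution with 10 df = 0.602099.
Step 6: alpha = 0.05. fail to reject H0.

rho = 0.1678, p = 0.602099, fail to reject H0 at alpha = 0.05.


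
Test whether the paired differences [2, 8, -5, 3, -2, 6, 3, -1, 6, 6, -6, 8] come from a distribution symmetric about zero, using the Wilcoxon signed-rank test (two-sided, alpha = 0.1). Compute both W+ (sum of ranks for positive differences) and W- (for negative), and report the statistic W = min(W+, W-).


Step 1: Drop any zero differences (none here) and take |d_i|.
|d| = [2, 8, 5, 3, 2, 6, 3, 1, 6, 6, 6, 8]
Step 2: Midrank |d_i| (ties get averaged ranks).
ranks: |2|->2.5, |8|->11.5, |5|->6, |3|->4.5, |2|->2.5, |6|->8.5, |3|->4.5, |1|->1, |6|->8.5, |6|->8.5, |6|->8.5, |8|->11.5
Step 3: Attach original signs; sum ranks with positive sign and with negative sign.
W+ = 2.5 + 11.5 + 4.5 + 8.5 + 4.5 + 8.5 + 8.5 + 11.5 = 60
W- = 6 + 2.5 + 1 + 8.5 = 18
(Check: W+ + W- = 78 should equal n(n+1)/2 = 78.)
Step 4: Test statistic W = min(W+, W-) = 18.
Step 5: Ties in |d|, so use the tie-corrected normal approximation.
        E[W] = n(n+1)/4 = 12*13/4 = 39.
        Tie groups: |d|=2 (t=2), |d|=3 (t=2), |d|=6 (t=4), |d|=8 (t=2); sum(t^3 - t) = 78.
        Var[W] = n(n+1)(2n+1)/24 - sum(t^3-t)/48 = 3900/24 - 78/48 = 160.875.
        z = (W - E[W]) / sqrt(Var[W]) = (18 - 39) / 12.6837 = -1.6557.
        Two-sided p = 2*Phi(z) = 0.097788.
Step 6: alpha = 0.1. reject H0.

W+ = 60, W- = 18, W = min = 18, p = 0.097788, reject H0.


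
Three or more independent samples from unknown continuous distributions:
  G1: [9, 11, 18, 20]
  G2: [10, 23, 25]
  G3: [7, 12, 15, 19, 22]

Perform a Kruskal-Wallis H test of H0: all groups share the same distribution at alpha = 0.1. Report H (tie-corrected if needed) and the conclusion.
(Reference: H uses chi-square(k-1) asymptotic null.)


Step 1: Combine all N = 12 observations and assign midranks.
sorted (value, group, rank): (7,G3,1), (9,G1,2), (10,G2,3), (11,G1,4), (12,G3,5), (15,G3,6), (18,G1,7), (19,G3,8), (20,G1,9), (22,G3,10), (23,G2,11), (25,G2,12)
Step 2: Sum ranks within each group.
R_1 = 22 (n_1 = 4)
R_2 = 26 (n_2 = 3)
R_3 = 30 (n_3 = 5)
Step 3: H = 12/(N(N+1)) * sum(R_i^2/n_i) - 3(N+1)
     = 12/(12*13) * (22^2/4 + 26^2/3 + 30^2/5) - 3*13
     = 0.076923 * 526.333 - 39
     = 1.487179.
Step 4: No ties, so H is used without correction.
Step 5: Under H0, H ~ chi^2(2); p-value = 0.475404.
Step 6: alpha = 0.1. fail to reject H0.

H = 1.4872, df = 2, p = 0.475404, fail to reject H0.


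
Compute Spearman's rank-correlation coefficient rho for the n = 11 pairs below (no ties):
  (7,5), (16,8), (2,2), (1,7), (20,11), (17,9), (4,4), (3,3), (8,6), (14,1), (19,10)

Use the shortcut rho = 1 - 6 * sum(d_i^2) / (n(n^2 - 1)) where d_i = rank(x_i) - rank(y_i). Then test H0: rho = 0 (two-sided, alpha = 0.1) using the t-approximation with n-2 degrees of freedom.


Step 1: Rank x and y separately (midranks; no ties here).
rank(x): 7->5, 16->8, 2->2, 1->1, 20->11, 17->9, 4->4, 3->3, 8->6, 14->7, 19->10
rank(y): 5->5, 8->8, 2->2, 7->7, 11->11, 9->9, 4->4, 3->3, 6->6, 1->1, 10->10
Step 2: d_i = R_x(i) - R_y(i); compute d_i^2.
  (5-5)^2=0, (8-8)^2=0, (2-2)^2=0, (1-7)^2=36, (11-11)^2=0, (9-9)^2=0, (4-4)^2=0, (3-3)^2=0, (6-6)^2=0, (7-1)^2=36, (10-10)^2=0
sum(d^2) = 72.
Step 3: rho = 1 - 6*72 / (11*(11^2 - 1)) = 1 - 432/1320 = 0.672727.
Step 4: Under H0, t = rho * sqrt((n-2)/(1-rho^2)) = 2.7277 ~ t(9).
Step 5: Two-sided p-value from the t-distribution with 9 df = 0.023313.
Step 6: alpha = 0.1. reject H0.

rho = 0.6727, p = 0.023313, reject H0 at alpha = 0.1.


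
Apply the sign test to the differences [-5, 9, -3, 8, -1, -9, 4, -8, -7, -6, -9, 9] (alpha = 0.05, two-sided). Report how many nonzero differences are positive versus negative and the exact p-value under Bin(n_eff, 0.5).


Step 1: Discard zero differences. Original n = 12; n_eff = number of nonzero differences = 12.
Nonzero differences (with sign): -5, +9, -3, +8, -1, -9, +4, -8, -7, -6, -9, +9
Step 2: Count signs: positive = 4, negative = 8.
Step 3: Under H0: P(positive) = 0.5, so the number of positives S ~ Bin(12, 0.5).
Step 4: Two-sided exact p-value = sum of Bin(12,0.5) probabilities at or below the observed probability = 0.387695.
Step 5: alpha = 0.05. fail to reject H0.

n_eff = 12, pos = 4, neg = 8, p = 0.387695, fail to reject H0.


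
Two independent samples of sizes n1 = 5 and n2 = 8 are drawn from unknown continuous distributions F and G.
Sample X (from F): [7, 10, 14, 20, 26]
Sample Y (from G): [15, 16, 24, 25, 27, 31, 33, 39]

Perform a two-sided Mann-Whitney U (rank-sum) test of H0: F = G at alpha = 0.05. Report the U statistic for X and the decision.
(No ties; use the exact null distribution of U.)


Step 1: Combine and sort all 13 observations; assign midranks.
sorted (value, group): (7,X), (10,X), (14,X), (15,Y), (16,Y), (20,X), (24,Y), (25,Y), (26,X), (27,Y), (31,Y), (33,Y), (39,Y)
ranks: 7->1, 10->2, 14->3, 15->4, 16->5, 20->6, 24->7, 25->8, 26->9, 27->10, 31->11, 33->12, 39->13
Step 2: Rank sum for X: R1 = 1 + 2 + 3 + 6 + 9 = 21.
Step 3: U_X = R1 - n1(n1+1)/2 = 21 - 5*6/2 = 21 - 15 = 6.
       U_Y = n1*n2 - U_X = 40 - 6 = 34.
Step 4: No ties, so the exact null distribution of U (based on enumerating the C(13,5) = 1287 equally likely rank assignments) gives the two-sided p-value.
Step 5: p-value = 0.045066; compare to alpha = 0.05. reject H0.

U_X = 6, p = 0.045066, reject H0 at alpha = 0.05.


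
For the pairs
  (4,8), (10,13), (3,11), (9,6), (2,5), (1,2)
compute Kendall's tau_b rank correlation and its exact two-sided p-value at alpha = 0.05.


Step 1: Enumerate the 15 unordered pairs (i,j) with i<j and classify each by sign(x_j-x_i) * sign(y_j-y_i).
  (1,2):dx=+6,dy=+5->C; (1,3):dx=-1,dy=+3->D; (1,4):dx=+5,dy=-2->D; (1,5):dx=-2,dy=-3->C
  (1,6):dx=-3,dy=-6->C; (2,3):dx=-7,dy=-2->C; (2,4):dx=-1,dy=-7->C; (2,5):dx=-8,dy=-8->C
  (2,6):dx=-9,dy=-11->C; (3,4):dx=+6,dy=-5->D; (3,5):dx=-1,dy=-6->C; (3,6):dx=-2,dy=-9->C
  (4,5):dx=-7,dy=-1->C; (4,6):dx=-8,dy=-4->C; (5,6):dx=-1,dy=-3->C
Step 2: C = 12, D = 3, total pairs = 15.
Step 3: tau = (C - D)/(n(n-1)/2) = (12 - 3)/15 = 0.600000.
Step 4: Exact two-sided p-value (enumerate n! = 720 permutations of y under H0): p = 0.136111.
Step 5: alpha = 0.05. fail to reject H0.

tau_b = 0.6000 (C=12, D=3), p = 0.136111, fail to reject H0.


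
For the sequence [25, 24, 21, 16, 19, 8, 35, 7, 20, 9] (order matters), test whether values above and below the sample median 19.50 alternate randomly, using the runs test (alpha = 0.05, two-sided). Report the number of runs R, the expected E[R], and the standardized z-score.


Step 1: Compute median = 19.50; label A = above, B = below.
Labels in order: AAABBBABAB  (n_A = 5, n_B = 5)
Step 2: Count runs R = 6.
Step 3: Under H0 (random ordering), E[R] = 2*n_A*n_B/(n_A+n_B) + 1 = 2*5*5/10 + 1 = 6.0000.
        Var[R] = 2*n_A*n_B*(2*n_A*n_B - n_A - n_B) / ((n_A+n_B)^2 * (n_A+n_B-1)) = 2000/900 = 2.2222.
        SD[R] = 1.4907.
Step 4: R = E[R], so z = 0 with no continuity correction.
Step 5: Two-sided p-value via normal approximation = 2*(1 - Phi(|z|)) = 1.000000.
Step 6: alpha = 0.05. fail to reject H0.

R = 6, z = 0.0000, p = 1.000000, fail to reject H0.


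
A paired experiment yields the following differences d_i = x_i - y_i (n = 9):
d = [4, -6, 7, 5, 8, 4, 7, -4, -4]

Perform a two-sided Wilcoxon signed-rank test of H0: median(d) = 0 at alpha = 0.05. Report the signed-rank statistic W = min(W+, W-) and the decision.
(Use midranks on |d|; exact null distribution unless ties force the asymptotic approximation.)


Step 1: Drop any zero differences (none here) and take |d_i|.
|d| = [4, 6, 7, 5, 8, 4, 7, 4, 4]
Step 2: Midrank |d_i| (ties get averaged ranks).
ranks: |4|->2.5, |6|->6, |7|->7.5, |5|->5, |8|->9, |4|->2.5, |7|->7.5, |4|->2.5, |4|->2.5
Step 3: Attach original signs; sum ranks with positive sign and with negative sign.
W+ = 2.5 + 7.5 + 5 + 9 + 2.5 + 7.5 = 34
W- = 6 + 2.5 + 2.5 = 11
(Check: W+ + W- = 45 should equal n(n+1)/2 = 45.)
Step 4: Test statistic W = min(W+, W-) = 11.
Step 5: Ties in |d|, so use the tie-corrected normal approximation.
        E[W] = n(n+1)/4 = 9*10/4 = 22.5.
        Tie groups: |d|=4 (t=4), |d|=7 (t=2); sum(t^3 - t) = 66.
        Var[W] = n(n+1)(2n+1)/24 - sum(t^3-t)/48 = 1710/24 - 66/48 = 69.875.
        z = (W - E[W]) / sqrt(Var[W]) = (11 - 22.5) / 8.3591 = -1.3757.
        Two-sided p = 2*Phi(z) = 0.168902.
Step 6: alpha = 0.05. fail to reject H0.

W+ = 34, W- = 11, W = min = 11, p = 0.168902, fail to reject H0.


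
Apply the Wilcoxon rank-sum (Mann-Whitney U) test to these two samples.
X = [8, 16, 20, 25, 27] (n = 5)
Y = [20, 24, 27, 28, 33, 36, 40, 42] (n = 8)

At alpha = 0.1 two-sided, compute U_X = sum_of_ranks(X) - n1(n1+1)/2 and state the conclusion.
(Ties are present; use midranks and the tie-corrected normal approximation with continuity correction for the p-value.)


Step 1: Combine and sort all 13 observations; assign midranks.
sorted (value, group): (8,X), (16,X), (20,X), (20,Y), (24,Y), (25,X), (27,X), (27,Y), (28,Y), (33,Y), (36,Y), (40,Y), (42,Y)
ranks: 8->1, 16->2, 20->3.5, 20->3.5, 24->5, 25->6, 27->7.5, 27->7.5, 28->9, 33->10, 36->11, 40->12, 42->13
Step 2: Rank sum for X: R1 = 1 + 2 + 3.5 + 6 + 7.5 = 20.
Step 3: U_X = R1 - n1(n1+1)/2 = 20 - 5*6/2 = 20 - 15 = 5.
       U_Y = n1*n2 - U_X = 40 - 5 = 35.
Step 4: Ties are present, so use the tie-corrected normal approximation (with continuity correction) for the p-value.
Step 5: p-value = 0.033301; compare to alpha = 0.1. reject H0.

U_X = 5, p = 0.033301, reject H0 at alpha = 0.1.


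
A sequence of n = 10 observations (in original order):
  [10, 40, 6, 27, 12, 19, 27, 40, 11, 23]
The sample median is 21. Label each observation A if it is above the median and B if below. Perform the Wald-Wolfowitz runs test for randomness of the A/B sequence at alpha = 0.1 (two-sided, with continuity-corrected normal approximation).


Step 1: Compute median = 21; label A = above, B = below.
Labels in order: BABABBAABA  (n_A = 5, n_B = 5)
Step 2: Count runs R = 8.
Step 3: Under H0 (random ordering), E[R] = 2*n_A*n_B/(n_A+n_B) + 1 = 2*5*5/10 + 1 = 6.0000.
        Var[R] = 2*n_A*n_B*(2*n_A*n_B - n_A - n_B) / ((n_A+n_B)^2 * (n_A+n_B-1)) = 2000/900 = 2.2222.
        SD[R] = 1.4907.
Step 4: Continuity-corrected z = (R - 0.5 - E[R]) / SD[R] = (8 - 0.5 - 6.0000) / 1.4907 = 1.0062.
Step 5: Two-sided p-value via normal approximation = 2*(1 - Phi(|z|)) = 0.314305.
Step 6: alpha = 0.1. fail to reject H0.

R = 8, z = 1.0062, p = 0.314305, fail to reject H0.


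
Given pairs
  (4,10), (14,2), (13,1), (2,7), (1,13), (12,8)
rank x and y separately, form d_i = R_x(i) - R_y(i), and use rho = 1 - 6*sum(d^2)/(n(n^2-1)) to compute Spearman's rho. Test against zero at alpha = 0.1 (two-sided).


Step 1: Rank x and y separately (midranks; no ties here).
rank(x): 4->3, 14->6, 13->5, 2->2, 1->1, 12->4
rank(y): 10->5, 2->2, 1->1, 7->3, 13->6, 8->4
Step 2: d_i = R_x(i) - R_y(i); compute d_i^2.
  (3-5)^2=4, (6-2)^2=16, (5-1)^2=16, (2-3)^2=1, (1-6)^2=25, (4-4)^2=0
sum(d^2) = 62.
Step 3: rho = 1 - 6*62 / (6*(6^2 - 1)) = 1 - 372/210 = -0.771429.
Step 4: Under H0, t = rho * sqrt((n-2)/(1-rho^2)) = -2.4247 ~ t(4).
Step 5: Two-sided p-value from the t-distribution with 4 df = 0.072397.
Step 6: alpha = 0.1. reject H0.

rho = -0.7714, p = 0.072397, reject H0 at alpha = 0.1.


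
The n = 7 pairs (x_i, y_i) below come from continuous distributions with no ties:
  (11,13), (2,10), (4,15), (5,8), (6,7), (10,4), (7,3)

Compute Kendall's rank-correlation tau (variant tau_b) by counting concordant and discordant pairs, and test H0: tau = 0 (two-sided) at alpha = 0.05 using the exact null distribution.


Step 1: Enumerate the 21 unordered pairs (i,j) with i<j and classify each by sign(x_j-x_i) * sign(y_j-y_i).
  (1,2):dx=-9,dy=-3->C; (1,3):dx=-7,dy=+2->D; (1,4):dx=-6,dy=-5->C; (1,5):dx=-5,dy=-6->C
  (1,6):dx=-1,dy=-9->C; (1,7):dx=-4,dy=-10->C; (2,3):dx=+2,dy=+5->C; (2,4):dx=+3,dy=-2->D
  (2,5):dx=+4,dy=-3->D; (2,6):dx=+8,dy=-6->D; (2,7):dx=+5,dy=-7->D; (3,4):dx=+1,dy=-7->D
  (3,5):dx=+2,dy=-8->D; (3,6):dx=+6,dy=-11->D; (3,7):dx=+3,dy=-12->D; (4,5):dx=+1,dy=-1->D
  (4,6):dx=+5,dy=-4->D; (4,7):dx=+2,dy=-5->D; (5,6):dx=+4,dy=-3->D; (5,7):dx=+1,dy=-4->D
  (6,7):dx=-3,dy=-1->C
Step 2: C = 7, D = 14, total pairs = 21.
Step 3: tau = (C - D)/(n(n-1)/2) = (7 - 14)/21 = -0.333333.
Step 4: Exact two-sided p-value (enumerate n! = 5040 permutations of y under H0): p = 0.381349.
Step 5: alpha = 0.05. fail to reject H0.

tau_b = -0.3333 (C=7, D=14), p = 0.381349, fail to reject H0.


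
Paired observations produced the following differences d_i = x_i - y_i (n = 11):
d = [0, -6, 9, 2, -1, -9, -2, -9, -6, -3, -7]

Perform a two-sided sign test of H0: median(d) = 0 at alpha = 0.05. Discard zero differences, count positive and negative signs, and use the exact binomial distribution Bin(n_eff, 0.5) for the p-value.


Step 1: Discard zero differences. Original n = 11; n_eff = number of nonzero differences = 10.
Nonzero differences (with sign): -6, +9, +2, -1, -9, -2, -9, -6, -3, -7
Step 2: Count signs: positive = 2, negative = 8.
Step 3: Under H0: P(positive) = 0.5, so the number of positives S ~ Bin(10, 0.5).
Step 4: Two-sided exact p-value = sum of Bin(10,0.5) probabilities at or below the observed probability = 0.109375.
Step 5: alpha = 0.05. fail to reject H0.

n_eff = 10, pos = 2, neg = 8, p = 0.109375, fail to reject H0.


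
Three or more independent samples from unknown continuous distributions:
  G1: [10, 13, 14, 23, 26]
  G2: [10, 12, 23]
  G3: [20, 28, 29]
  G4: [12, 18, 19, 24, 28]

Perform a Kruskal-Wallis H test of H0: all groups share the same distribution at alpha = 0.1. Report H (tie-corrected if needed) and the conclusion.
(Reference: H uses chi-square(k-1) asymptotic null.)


Step 1: Combine all N = 16 observations and assign midranks.
sorted (value, group, rank): (10,G1,1.5), (10,G2,1.5), (12,G2,3.5), (12,G4,3.5), (13,G1,5), (14,G1,6), (18,G4,7), (19,G4,8), (20,G3,9), (23,G1,10.5), (23,G2,10.5), (24,G4,12), (26,G1,13), (28,G3,14.5), (28,G4,14.5), (29,G3,16)
Step 2: Sum ranks within each group.
R_1 = 36 (n_1 = 5)
R_2 = 15.5 (n_2 = 3)
R_3 = 39.5 (n_3 = 3)
R_4 = 45 (n_4 = 5)
Step 3: H = 12/(N(N+1)) * sum(R_i^2/n_i) - 3(N+1)
     = 12/(16*17) * (36^2/5 + 15.5^2/3 + 39.5^2/3 + 45^2/5) - 3*17
     = 0.044118 * 1264.37 - 51
     = 4.780882.
Step 4: Ties present; correction factor C = 1 - 24/(16^3 - 16) = 0.994118. Corrected H = 4.780882 / 0.994118 = 4.809172.
Step 5: Under H0, H ~ chi^2(3); p-value = 0.186316.
Step 6: alpha = 0.1. fail to reject H0.

H = 4.8092, df = 3, p = 0.186316, fail to reject H0.


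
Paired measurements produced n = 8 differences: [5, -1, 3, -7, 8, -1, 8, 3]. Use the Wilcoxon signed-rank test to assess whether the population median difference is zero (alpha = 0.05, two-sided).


Step 1: Drop any zero differences (none here) and take |d_i|.
|d| = [5, 1, 3, 7, 8, 1, 8, 3]
Step 2: Midrank |d_i| (ties get averaged ranks).
ranks: |5|->5, |1|->1.5, |3|->3.5, |7|->6, |8|->7.5, |1|->1.5, |8|->7.5, |3|->3.5
Step 3: Attach original signs; sum ranks with positive sign and with negative sign.
W+ = 5 + 3.5 + 7.5 + 7.5 + 3.5 = 27
W- = 1.5 + 6 + 1.5 = 9
(Check: W+ + W- = 36 should equal n(n+1)/2 = 36.)
Step 4: Test statistic W = min(W+, W-) = 9.
Step 5: Ties in |d|, so use the tie-corrected normal approximation.
        E[W] = n(n+1)/4 = 8*9/4 = 18.
        Tie groups: |d|=1 (t=2), |d|=3 (t=2), |d|=8 (t=2); sum(t^3 - t) = 18.
        Var[W] = n(n+1)(2n+1)/24 - sum(t^3-t)/48 = 1224/24 - 18/48 = 50.625.
        z = (W - E[W]) / sqrt(Var[W]) = (9 - 18) / 7.1151 = -1.2649.
        Two-sided p = 2*Phi(z) = 0.205903.
Step 6: alpha = 0.05. fail to reject H0.

W+ = 27, W- = 9, W = min = 9, p = 0.205903, fail to reject H0.


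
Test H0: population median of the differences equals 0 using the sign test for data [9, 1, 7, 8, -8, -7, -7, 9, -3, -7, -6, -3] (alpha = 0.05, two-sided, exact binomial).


Step 1: Discard zero differences. Original n = 12; n_eff = number of nonzero differences = 12.
Nonzero differences (with sign): +9, +1, +7, +8, -8, -7, -7, +9, -3, -7, -6, -3
Step 2: Count signs: positive = 5, negative = 7.
Step 3: Under H0: P(positive) = 0.5, so the number of positives S ~ Bin(12, 0.5).
Step 4: Two-sided exact p-value = sum of Bin(12,0.5) probabilities at or below the observed probability = 0.774414.
Step 5: alpha = 0.05. fail to reject H0.

n_eff = 12, pos = 5, neg = 7, p = 0.774414, fail to reject H0.


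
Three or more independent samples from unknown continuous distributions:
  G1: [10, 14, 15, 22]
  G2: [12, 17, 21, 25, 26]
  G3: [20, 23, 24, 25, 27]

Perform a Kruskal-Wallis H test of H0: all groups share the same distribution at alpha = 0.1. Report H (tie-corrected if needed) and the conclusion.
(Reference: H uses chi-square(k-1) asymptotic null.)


Step 1: Combine all N = 14 observations and assign midranks.
sorted (value, group, rank): (10,G1,1), (12,G2,2), (14,G1,3), (15,G1,4), (17,G2,5), (20,G3,6), (21,G2,7), (22,G1,8), (23,G3,9), (24,G3,10), (25,G2,11.5), (25,G3,11.5), (26,G2,13), (27,G3,14)
Step 2: Sum ranks within each group.
R_1 = 16 (n_1 = 4)
R_2 = 38.5 (n_2 = 5)
R_3 = 50.5 (n_3 = 5)
Step 3: H = 12/(N(N+1)) * sum(R_i^2/n_i) - 3(N+1)
     = 12/(14*15) * (16^2/4 + 38.5^2/5 + 50.5^2/5) - 3*15
     = 0.057143 * 870.5 - 45
     = 4.742857.
Step 4: Ties present; correction factor C = 1 - 6/(14^3 - 14) = 0.997802. Corrected H = 4.742857 / 0.997802 = 4.753304.
Step 5: Under H0, H ~ chi^2(2); p-value = 0.092861.
Step 6: alpha = 0.1. reject H0.

H = 4.7533, df = 2, p = 0.092861, reject H0.


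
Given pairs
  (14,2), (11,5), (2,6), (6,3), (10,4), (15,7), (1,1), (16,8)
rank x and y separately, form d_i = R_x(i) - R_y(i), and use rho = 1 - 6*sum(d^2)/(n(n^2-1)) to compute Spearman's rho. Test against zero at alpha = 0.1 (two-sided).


Step 1: Rank x and y separately (midranks; no ties here).
rank(x): 14->6, 11->5, 2->2, 6->3, 10->4, 15->7, 1->1, 16->8
rank(y): 2->2, 5->5, 6->6, 3->3, 4->4, 7->7, 1->1, 8->8
Step 2: d_i = R_x(i) - R_y(i); compute d_i^2.
  (6-2)^2=16, (5-5)^2=0, (2-6)^2=16, (3-3)^2=0, (4-4)^2=0, (7-7)^2=0, (1-1)^2=0, (8-8)^2=0
sum(d^2) = 32.
Step 3: rho = 1 - 6*32 / (8*(8^2 - 1)) = 1 - 192/504 = 0.619048.
Step 4: Under H0, t = rho * sqrt((n-2)/(1-rho^2)) = 1.9308 ~ t(6).
Step 5: Two-sided p-value from the t-distribution with 6 df = 0.101733.
Step 6: alpha = 0.1. fail to reject H0.

rho = 0.6190, p = 0.101733, fail to reject H0 at alpha = 0.1.


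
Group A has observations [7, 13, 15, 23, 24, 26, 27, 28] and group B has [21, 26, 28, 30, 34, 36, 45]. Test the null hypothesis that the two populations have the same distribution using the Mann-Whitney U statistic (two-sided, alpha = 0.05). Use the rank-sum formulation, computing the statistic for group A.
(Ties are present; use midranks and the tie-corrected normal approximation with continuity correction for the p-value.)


Step 1: Combine and sort all 15 observations; assign midranks.
sorted (value, group): (7,X), (13,X), (15,X), (21,Y), (23,X), (24,X), (26,X), (26,Y), (27,X), (28,X), (28,Y), (30,Y), (34,Y), (36,Y), (45,Y)
ranks: 7->1, 13->2, 15->3, 21->4, 23->5, 24->6, 26->7.5, 26->7.5, 27->9, 28->10.5, 28->10.5, 30->12, 34->13, 36->14, 45->15
Step 2: Rank sum for X: R1 = 1 + 2 + 3 + 5 + 6 + 7.5 + 9 + 10.5 = 44.
Step 3: U_X = R1 - n1(n1+1)/2 = 44 - 8*9/2 = 44 - 36 = 8.
       U_Y = n1*n2 - U_X = 56 - 8 = 48.
Step 4: Ties are present, so use the tie-corrected normal approximation (with continuity correction) for the p-value.
Step 5: p-value = 0.023776; compare to alpha = 0.05. reject H0.

U_X = 8, p = 0.023776, reject H0 at alpha = 0.05.


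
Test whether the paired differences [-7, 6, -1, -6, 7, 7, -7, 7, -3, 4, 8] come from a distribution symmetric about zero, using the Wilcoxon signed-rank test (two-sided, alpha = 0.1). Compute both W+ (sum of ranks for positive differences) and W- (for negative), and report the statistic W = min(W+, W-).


Step 1: Drop any zero differences (none here) and take |d_i|.
|d| = [7, 6, 1, 6, 7, 7, 7, 7, 3, 4, 8]
Step 2: Midrank |d_i| (ties get averaged ranks).
ranks: |7|->8, |6|->4.5, |1|->1, |6|->4.5, |7|->8, |7|->8, |7|->8, |7|->8, |3|->2, |4|->3, |8|->11
Step 3: Attach original signs; sum ranks with positive sign and with negative sign.
W+ = 4.5 + 8 + 8 + 8 + 3 + 11 = 42.5
W- = 8 + 1 + 4.5 + 8 + 2 = 23.5
(Check: W+ + W- = 66 should equal n(n+1)/2 = 66.)
Step 4: Test statistic W = min(W+, W-) = 23.5.
Step 5: Ties in |d|, so use the tie-corrected normal approximation.
        E[W] = n(n+1)/4 = 11*12/4 = 33.
        Tie groups: |d|=6 (t=2), |d|=7 (t=5); sum(t^3 - t) = 126.
        Var[W] = n(n+1)(2n+1)/24 - sum(t^3-t)/48 = 3036/24 - 126/48 = 123.875.
        z = (W - E[W]) / sqrt(Var[W]) = (23.5 - 33) / 11.1299 = -0.8536.
        Two-sided p = 2*Phi(z) = 0.393351.
Step 6: alpha = 0.1. fail to reject H0.

W+ = 42.5, W- = 23.5, W = min = 23.5, p = 0.393351, fail to reject H0.


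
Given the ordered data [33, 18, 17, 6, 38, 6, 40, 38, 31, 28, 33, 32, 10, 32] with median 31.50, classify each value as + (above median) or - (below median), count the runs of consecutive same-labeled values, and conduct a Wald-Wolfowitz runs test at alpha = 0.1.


Step 1: Compute median = 31.50; label A = above, B = below.
Labels in order: ABBBABAABBAABA  (n_A = 7, n_B = 7)
Step 2: Count runs R = 9.
Step 3: Under H0 (random ordering), E[R] = 2*n_A*n_B/(n_A+n_B) + 1 = 2*7*7/14 + 1 = 8.0000.
        Var[R] = 2*n_A*n_B*(2*n_A*n_B - n_A - n_B) / ((n_A+n_B)^2 * (n_A+n_B-1)) = 8232/2548 = 3.2308.
        SD[R] = 1.7974.
Step 4: Continuity-corrected z = (R - 0.5 - E[R]) / SD[R] = (9 - 0.5 - 8.0000) / 1.7974 = 0.2782.
Step 5: Two-sided p-value via normal approximation = 2*(1 - Phi(|z|)) = 0.780879.
Step 6: alpha = 0.1. fail to reject H0.

R = 9, z = 0.2782, p = 0.780879, fail to reject H0.


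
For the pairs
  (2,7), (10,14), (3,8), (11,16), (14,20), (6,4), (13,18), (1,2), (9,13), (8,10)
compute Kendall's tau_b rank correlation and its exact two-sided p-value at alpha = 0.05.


Step 1: Enumerate the 45 unordered pairs (i,j) with i<j and classify each by sign(x_j-x_i) * sign(y_j-y_i).
  (1,2):dx=+8,dy=+7->C; (1,3):dx=+1,dy=+1->C; (1,4):dx=+9,dy=+9->C; (1,5):dx=+12,dy=+13->C
  (1,6):dx=+4,dy=-3->D; (1,7):dx=+11,dy=+11->C; (1,8):dx=-1,dy=-5->C; (1,9):dx=+7,dy=+6->C
  (1,10):dx=+6,dy=+3->C; (2,3):dx=-7,dy=-6->C; (2,4):dx=+1,dy=+2->C; (2,5):dx=+4,dy=+6->C
  (2,6):dx=-4,dy=-10->C; (2,7):dx=+3,dy=+4->C; (2,8):dx=-9,dy=-12->C; (2,9):dx=-1,dy=-1->C
  (2,10):dx=-2,dy=-4->C; (3,4):dx=+8,dy=+8->C; (3,5):dx=+11,dy=+12->C; (3,6):dx=+3,dy=-4->D
  (3,7):dx=+10,dy=+10->C; (3,8):dx=-2,dy=-6->C; (3,9):dx=+6,dy=+5->C; (3,10):dx=+5,dy=+2->C
  (4,5):dx=+3,dy=+4->C; (4,6):dx=-5,dy=-12->C; (4,7):dx=+2,dy=+2->C; (4,8):dx=-10,dy=-14->C
  (4,9):dx=-2,dy=-3->C; (4,10):dx=-3,dy=-6->C; (5,6):dx=-8,dy=-16->C; (5,7):dx=-1,dy=-2->C
  (5,8):dx=-13,dy=-18->C; (5,9):dx=-5,dy=-7->C; (5,10):dx=-6,dy=-10->C; (6,7):dx=+7,dy=+14->C
  (6,8):dx=-5,dy=-2->C; (6,9):dx=+3,dy=+9->C; (6,10):dx=+2,dy=+6->C; (7,8):dx=-12,dy=-16->C
  (7,9):dx=-4,dy=-5->C; (7,10):dx=-5,dy=-8->C; (8,9):dx=+8,dy=+11->C; (8,10):dx=+7,dy=+8->C
  (9,10):dx=-1,dy=-3->C
Step 2: C = 43, D = 2, total pairs = 45.
Step 3: tau = (C - D)/(n(n-1)/2) = (43 - 2)/45 = 0.911111.
Step 4: Exact two-sided p-value (enumerate n! = 3628800 permutations of y under H0): p = 0.000030.
Step 5: alpha = 0.05. reject H0.

tau_b = 0.9111 (C=43, D=2), p = 0.000030, reject H0.


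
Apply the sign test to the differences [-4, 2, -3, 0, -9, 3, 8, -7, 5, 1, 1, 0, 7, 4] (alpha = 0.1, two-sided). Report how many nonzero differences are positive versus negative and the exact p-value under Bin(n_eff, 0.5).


Step 1: Discard zero differences. Original n = 14; n_eff = number of nonzero differences = 12.
Nonzero differences (with sign): -4, +2, -3, -9, +3, +8, -7, +5, +1, +1, +7, +4
Step 2: Count signs: positive = 8, negative = 4.
Step 3: Under H0: P(positive) = 0.5, so the number of positives S ~ Bin(12, 0.5).
Step 4: Two-sided exact p-value = sum of Bin(12,0.5) probabilities at or below the observed probability = 0.387695.
Step 5: alpha = 0.1. fail to reject H0.

n_eff = 12, pos = 8, neg = 4, p = 0.387695, fail to reject H0.


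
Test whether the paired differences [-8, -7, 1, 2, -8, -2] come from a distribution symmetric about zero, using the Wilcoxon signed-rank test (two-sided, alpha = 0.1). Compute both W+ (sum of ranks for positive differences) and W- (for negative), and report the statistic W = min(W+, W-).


Step 1: Drop any zero differences (none here) and take |d_i|.
|d| = [8, 7, 1, 2, 8, 2]
Step 2: Midrank |d_i| (ties get averaged ranks).
ranks: |8|->5.5, |7|->4, |1|->1, |2|->2.5, |8|->5.5, |2|->2.5
Step 3: Attach original signs; sum ranks with positive sign and with negative sign.
W+ = 1 + 2.5 = 3.5
W- = 5.5 + 4 + 5.5 + 2.5 = 17.5
(Check: W+ + W- = 21 should equal n(n+1)/2 = 21.)
Step 4: Test statistic W = min(W+, W-) = 3.5.
Step 5: Ties in |d|, so use the tie-corrected normal approximation.
        E[W] = n(n+1)/4 = 6*7/4 = 10.5.
        Tie groups: |d|=2 (t=2), |d|=8 (t=2); sum(t^3 - t) = 12.
        Var[W] = n(n+1)(2n+1)/24 - sum(t^3-t)/48 = 546/24 - 12/48 = 22.5.
        z = (W - E[W]) / sqrt(Var[W]) = (3.5 - 10.5) / 4.7434 = -1.4757.
        Two-sided p = 2*Phi(z) = 0.140017.
Step 6: alpha = 0.1. fail to reject H0.

W+ = 3.5, W- = 17.5, W = min = 3.5, p = 0.140017, fail to reject H0.


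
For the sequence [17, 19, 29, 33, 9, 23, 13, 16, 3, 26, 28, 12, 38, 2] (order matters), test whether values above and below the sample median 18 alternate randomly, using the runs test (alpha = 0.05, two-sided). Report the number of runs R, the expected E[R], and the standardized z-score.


Step 1: Compute median = 18; label A = above, B = below.
Labels in order: BAAABABBBAABAB  (n_A = 7, n_B = 7)
Step 2: Count runs R = 9.
Step 3: Under H0 (random ordering), E[R] = 2*n_A*n_B/(n_A+n_B) + 1 = 2*7*7/14 + 1 = 8.0000.
        Var[R] = 2*n_A*n_B*(2*n_A*n_B - n_A - n_B) / ((n_A+n_B)^2 * (n_A+n_B-1)) = 8232/2548 = 3.2308.
        SD[R] = 1.7974.
Step 4: Continuity-corrected z = (R - 0.5 - E[R]) / SD[R] = (9 - 0.5 - 8.0000) / 1.7974 = 0.2782.
Step 5: Two-sided p-value via normal approximation = 2*(1 - Phi(|z|)) = 0.780879.
Step 6: alpha = 0.05. fail to reject H0.

R = 9, z = 0.2782, p = 0.780879, fail to reject H0.


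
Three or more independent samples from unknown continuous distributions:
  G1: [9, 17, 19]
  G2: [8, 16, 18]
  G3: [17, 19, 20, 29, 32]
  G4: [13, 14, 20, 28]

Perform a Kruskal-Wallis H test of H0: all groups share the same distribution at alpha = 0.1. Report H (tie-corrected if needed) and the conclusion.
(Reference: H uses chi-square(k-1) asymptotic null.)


Step 1: Combine all N = 15 observations and assign midranks.
sorted (value, group, rank): (8,G2,1), (9,G1,2), (13,G4,3), (14,G4,4), (16,G2,5), (17,G1,6.5), (17,G3,6.5), (18,G2,8), (19,G1,9.5), (19,G3,9.5), (20,G3,11.5), (20,G4,11.5), (28,G4,13), (29,G3,14), (32,G3,15)
Step 2: Sum ranks within each group.
R_1 = 18 (n_1 = 3)
R_2 = 14 (n_2 = 3)
R_3 = 56.5 (n_3 = 5)
R_4 = 31.5 (n_4 = 4)
Step 3: H = 12/(N(N+1)) * sum(R_i^2/n_i) - 3(N+1)
     = 12/(15*16) * (18^2/3 + 14^2/3 + 56.5^2/5 + 31.5^2/4) - 3*16
     = 0.050000 * 1059.85 - 48
     = 4.992292.
Step 4: Ties present; correction factor C = 1 - 18/(15^3 - 15) = 0.994643. Corrected H = 4.992292 / 0.994643 = 5.019180.
Step 5: Under H0, H ~ chi^2(3); p-value = 0.170398.
Step 6: alpha = 0.1. fail to reject H0.

H = 5.0192, df = 3, p = 0.170398, fail to reject H0.


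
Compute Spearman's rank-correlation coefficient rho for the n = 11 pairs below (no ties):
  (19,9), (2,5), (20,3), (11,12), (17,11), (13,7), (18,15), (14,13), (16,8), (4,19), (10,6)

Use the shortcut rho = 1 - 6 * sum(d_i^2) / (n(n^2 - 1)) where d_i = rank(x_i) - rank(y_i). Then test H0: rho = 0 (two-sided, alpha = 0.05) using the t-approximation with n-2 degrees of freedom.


Step 1: Rank x and y separately (midranks; no ties here).
rank(x): 19->10, 2->1, 20->11, 11->4, 17->8, 13->5, 18->9, 14->6, 16->7, 4->2, 10->3
rank(y): 9->6, 5->2, 3->1, 12->8, 11->7, 7->4, 15->10, 13->9, 8->5, 19->11, 6->3
Step 2: d_i = R_x(i) - R_y(i); compute d_i^2.
  (10-6)^2=16, (1-2)^2=1, (11-1)^2=100, (4-8)^2=16, (8-7)^2=1, (5-4)^2=1, (9-10)^2=1, (6-9)^2=9, (7-5)^2=4, (2-11)^2=81, (3-3)^2=0
sum(d^2) = 230.
Step 3: rho = 1 - 6*230 / (11*(11^2 - 1)) = 1 - 1380/1320 = -0.045455.
Step 4: Under H0, t = rho * sqrt((n-2)/(1-rho^2)) = -0.1365 ~ t(9).
Step 5: Two-sided p-value from the t-distribution with 9 df = 0.894427.
Step 6: alpha = 0.05. fail to reject H0.

rho = -0.0455, p = 0.894427, fail to reject H0 at alpha = 0.05.


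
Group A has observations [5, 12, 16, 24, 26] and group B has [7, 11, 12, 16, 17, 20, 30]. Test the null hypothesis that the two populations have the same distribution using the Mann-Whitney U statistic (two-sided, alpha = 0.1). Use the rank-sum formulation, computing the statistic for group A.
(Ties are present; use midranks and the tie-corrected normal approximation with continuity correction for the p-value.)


Step 1: Combine and sort all 12 observations; assign midranks.
sorted (value, group): (5,X), (7,Y), (11,Y), (12,X), (12,Y), (16,X), (16,Y), (17,Y), (20,Y), (24,X), (26,X), (30,Y)
ranks: 5->1, 7->2, 11->3, 12->4.5, 12->4.5, 16->6.5, 16->6.5, 17->8, 20->9, 24->10, 26->11, 30->12
Step 2: Rank sum for X: R1 = 1 + 4.5 + 6.5 + 10 + 11 = 33.
Step 3: U_X = R1 - n1(n1+1)/2 = 33 - 5*6/2 = 33 - 15 = 18.
       U_Y = n1*n2 - U_X = 35 - 18 = 17.
Step 4: Ties are present, so use the tie-corrected normal approximation (with continuity correction) for the p-value.
Step 5: p-value = 1.000000; compare to alpha = 0.1. fail to reject H0.

U_X = 18, p = 1.000000, fail to reject H0 at alpha = 0.1.


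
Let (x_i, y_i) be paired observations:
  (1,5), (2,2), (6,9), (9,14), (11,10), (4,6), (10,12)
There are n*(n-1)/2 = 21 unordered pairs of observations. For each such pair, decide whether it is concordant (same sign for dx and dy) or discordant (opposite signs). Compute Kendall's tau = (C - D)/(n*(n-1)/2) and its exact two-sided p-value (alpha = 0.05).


Step 1: Enumerate the 21 unordered pairs (i,j) with i<j and classify each by sign(x_j-x_i) * sign(y_j-y_i).
  (1,2):dx=+1,dy=-3->D; (1,3):dx=+5,dy=+4->C; (1,4):dx=+8,dy=+9->C; (1,5):dx=+10,dy=+5->C
  (1,6):dx=+3,dy=+1->C; (1,7):dx=+9,dy=+7->C; (2,3):dx=+4,dy=+7->C; (2,4):dx=+7,dy=+12->C
  (2,5):dx=+9,dy=+8->C; (2,6):dx=+2,dy=+4->C; (2,7):dx=+8,dy=+10->C; (3,4):dx=+3,dy=+5->C
  (3,5):dx=+5,dy=+1->C; (3,6):dx=-2,dy=-3->C; (3,7):dx=+4,dy=+3->C; (4,5):dx=+2,dy=-4->D
  (4,6):dx=-5,dy=-8->C; (4,7):dx=+1,dy=-2->D; (5,6):dx=-7,dy=-4->C; (5,7):dx=-1,dy=+2->D
  (6,7):dx=+6,dy=+6->C
Step 2: C = 17, D = 4, total pairs = 21.
Step 3: tau = (C - D)/(n(n-1)/2) = (17 - 4)/21 = 0.619048.
Step 4: Exact two-sided p-value (enumerate n! = 5040 permutations of y under H0): p = 0.069048.
Step 5: alpha = 0.05. fail to reject H0.

tau_b = 0.6190 (C=17, D=4), p = 0.069048, fail to reject H0.


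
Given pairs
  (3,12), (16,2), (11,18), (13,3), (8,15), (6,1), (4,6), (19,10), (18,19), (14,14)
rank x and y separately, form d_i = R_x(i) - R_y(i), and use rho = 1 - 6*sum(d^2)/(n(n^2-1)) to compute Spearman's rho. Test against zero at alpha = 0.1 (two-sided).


Step 1: Rank x and y separately (midranks; no ties here).
rank(x): 3->1, 16->8, 11->5, 13->6, 8->4, 6->3, 4->2, 19->10, 18->9, 14->7
rank(y): 12->6, 2->2, 18->9, 3->3, 15->8, 1->1, 6->4, 10->5, 19->10, 14->7
Step 2: d_i = R_x(i) - R_y(i); compute d_i^2.
  (1-6)^2=25, (8-2)^2=36, (5-9)^2=16, (6-3)^2=9, (4-8)^2=16, (3-1)^2=4, (2-4)^2=4, (10-5)^2=25, (9-10)^2=1, (7-7)^2=0
sum(d^2) = 136.
Step 3: rho = 1 - 6*136 / (10*(10^2 - 1)) = 1 - 816/990 = 0.175758.
Step 4: Under H0, t = rho * sqrt((n-2)/(1-rho^2)) = 0.5050 ~ t(8).
Step 5: Two-sided p-value from the t-distribution with 8 df = 0.627188.
Step 6: alpha = 0.1. fail to reject H0.

rho = 0.1758, p = 0.627188, fail to reject H0 at alpha = 0.1.


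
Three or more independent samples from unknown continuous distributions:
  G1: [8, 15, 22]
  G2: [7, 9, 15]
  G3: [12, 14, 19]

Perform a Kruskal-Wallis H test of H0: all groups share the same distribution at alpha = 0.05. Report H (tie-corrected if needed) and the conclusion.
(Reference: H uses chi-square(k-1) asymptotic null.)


Step 1: Combine all N = 9 observations and assign midranks.
sorted (value, group, rank): (7,G2,1), (8,G1,2), (9,G2,3), (12,G3,4), (14,G3,5), (15,G1,6.5), (15,G2,6.5), (19,G3,8), (22,G1,9)
Step 2: Sum ranks within each group.
R_1 = 17.5 (n_1 = 3)
R_2 = 10.5 (n_2 = 3)
R_3 = 17 (n_3 = 3)
Step 3: H = 12/(N(N+1)) * sum(R_i^2/n_i) - 3(N+1)
     = 12/(9*10) * (17.5^2/3 + 10.5^2/3 + 17^2/3) - 3*10
     = 0.133333 * 235.167 - 30
     = 1.355556.
Step 4: Ties present; correction factor C = 1 - 6/(9^3 - 9) = 0.991667. Corrected H = 1.355556 / 0.991667 = 1.366947.
Step 5: Under H0, H ~ chi^2(2); p-value = 0.504860.
Step 6: alpha = 0.05. fail to reject H0.

H = 1.3669, df = 2, p = 0.504860, fail to reject H0.


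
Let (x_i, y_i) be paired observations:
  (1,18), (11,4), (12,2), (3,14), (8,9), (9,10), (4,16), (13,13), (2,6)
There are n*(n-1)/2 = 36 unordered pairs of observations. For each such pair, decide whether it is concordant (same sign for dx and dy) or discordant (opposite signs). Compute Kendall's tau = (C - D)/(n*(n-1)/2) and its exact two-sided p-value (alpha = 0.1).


Step 1: Enumerate the 36 unordered pairs (i,j) with i<j and classify each by sign(x_j-x_i) * sign(y_j-y_i).
  (1,2):dx=+10,dy=-14->D; (1,3):dx=+11,dy=-16->D; (1,4):dx=+2,dy=-4->D; (1,5):dx=+7,dy=-9->D
  (1,6):dx=+8,dy=-8->D; (1,7):dx=+3,dy=-2->D; (1,8):dx=+12,dy=-5->D; (1,9):dx=+1,dy=-12->D
  (2,3):dx=+1,dy=-2->D; (2,4):dx=-8,dy=+10->D; (2,5):dx=-3,dy=+5->D; (2,6):dx=-2,dy=+6->D
  (2,7):dx=-7,dy=+12->D; (2,8):dx=+2,dy=+9->C; (2,9):dx=-9,dy=+2->D; (3,4):dx=-9,dy=+12->D
  (3,5):dx=-4,dy=+7->D; (3,6):dx=-3,dy=+8->D; (3,7):dx=-8,dy=+14->D; (3,8):dx=+1,dy=+11->C
  (3,9):dx=-10,dy=+4->D; (4,5):dx=+5,dy=-5->D; (4,6):dx=+6,dy=-4->D; (4,7):dx=+1,dy=+2->C
  (4,8):dx=+10,dy=-1->D; (4,9):dx=-1,dy=-8->C; (5,6):dx=+1,dy=+1->C; (5,7):dx=-4,dy=+7->D
  (5,8):dx=+5,dy=+4->C; (5,9):dx=-6,dy=-3->C; (6,7):dx=-5,dy=+6->D; (6,8):dx=+4,dy=+3->C
  (6,9):dx=-7,dy=-4->C; (7,8):dx=+9,dy=-3->D; (7,9):dx=-2,dy=-10->C; (8,9):dx=-11,dy=-7->C
Step 2: C = 11, D = 25, total pairs = 36.
Step 3: tau = (C - D)/(n(n-1)/2) = (11 - 25)/36 = -0.388889.
Step 4: Exact two-sided p-value (enumerate n! = 362880 permutations of y under H0): p = 0.180181.
Step 5: alpha = 0.1. fail to reject H0.

tau_b = -0.3889 (C=11, D=25), p = 0.180181, fail to reject H0.
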